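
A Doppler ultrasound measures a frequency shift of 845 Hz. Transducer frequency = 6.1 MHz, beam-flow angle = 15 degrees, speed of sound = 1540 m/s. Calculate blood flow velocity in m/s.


v = fd * c / (2 * f0 * cos(theta))
v = 845 * 1540 / (2 * 6.1000e+06 * cos(15))
v = 0.1104 m/s


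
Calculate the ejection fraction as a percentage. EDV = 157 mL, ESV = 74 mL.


SV = EDV - ESV = 157 - 74 = 83 mL
EF = SV/EDV * 100 = 83/157 * 100
EF = 52.87%


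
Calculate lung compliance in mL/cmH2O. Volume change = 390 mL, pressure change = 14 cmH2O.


C = dV / dP
C = 390 / 14
C = 27.86 mL/cmH2O


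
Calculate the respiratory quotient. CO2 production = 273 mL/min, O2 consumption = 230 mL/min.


RQ = VCO2 / VO2
RQ = 273 / 230
RQ = 1.187


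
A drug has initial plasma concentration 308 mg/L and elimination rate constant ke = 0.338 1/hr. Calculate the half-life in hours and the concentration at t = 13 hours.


t_half = ln(2) / ke = 0.693147 / 0.338 = 2.051 hr
C(t) = C0 * exp(-ke*t) = 308 * exp(-0.338*13)
C(13) = 3.804 mg/L


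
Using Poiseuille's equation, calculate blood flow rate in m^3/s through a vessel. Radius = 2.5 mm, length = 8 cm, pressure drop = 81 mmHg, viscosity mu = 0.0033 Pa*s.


Q = pi*r^4*dP / (8*mu*L)
r = 0.0025 m, L = 0.08 m
dP = 81 mmHg = 10799.082 Pa
Q = 6.2748e-04 m^3/s


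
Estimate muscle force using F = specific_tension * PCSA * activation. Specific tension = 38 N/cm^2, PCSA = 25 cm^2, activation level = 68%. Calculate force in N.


F = sigma * PCSA * activation
F = 38 * 25 * 0.68
F = 646 N


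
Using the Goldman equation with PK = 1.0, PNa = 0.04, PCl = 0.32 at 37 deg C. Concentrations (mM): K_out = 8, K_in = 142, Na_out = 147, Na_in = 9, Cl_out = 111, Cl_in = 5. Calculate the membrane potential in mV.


Vm = (RT/F)*ln((PK*Ko + PNa*Nao + PCl*Cli)/(PK*Ki + PNa*Nai + PCl*Clo))
Numer = 15.48, Denom = 177.88
Vm = -65.25 mV


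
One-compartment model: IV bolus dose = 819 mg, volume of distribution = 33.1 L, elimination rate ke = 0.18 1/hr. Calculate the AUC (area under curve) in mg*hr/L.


C0 = Dose/Vd = 819/33.1 = 24.7432 mg/L
AUC = C0/ke = 24.7432/0.18
AUC = 137.5 mg*hr/L


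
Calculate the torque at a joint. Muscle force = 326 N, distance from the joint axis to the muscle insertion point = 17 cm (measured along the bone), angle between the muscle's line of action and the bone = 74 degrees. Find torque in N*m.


Torque = F * d * sin(theta)   (moment arm = d*sin(theta))
d = 17 cm = 0.17 m
Torque = 326 * 0.17 * sin(74)
Torque = 53.27 N*m


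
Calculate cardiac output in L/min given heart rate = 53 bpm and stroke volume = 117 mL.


CO = HR * SV
CO = 53 * 117 / 1000
CO = 6.201 L/min


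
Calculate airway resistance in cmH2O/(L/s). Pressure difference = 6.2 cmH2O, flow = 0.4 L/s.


R = dP / flow
R = 6.2 / 0.4
R = 15.5 cmH2O/(L/s)


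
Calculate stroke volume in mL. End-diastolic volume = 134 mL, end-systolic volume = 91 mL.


SV = EDV - ESV
SV = 134 - 91
SV = 43 mL


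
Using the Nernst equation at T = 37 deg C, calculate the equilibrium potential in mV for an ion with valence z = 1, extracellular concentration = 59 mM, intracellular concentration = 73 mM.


E = (RT/(zF)) * ln(C_out/C_in)
T = 37 + 273.15 = 310.15 K
E = (8.314 * 310.15 / (1 * 96485)) * ln(59/73)
E = -5.69 mV


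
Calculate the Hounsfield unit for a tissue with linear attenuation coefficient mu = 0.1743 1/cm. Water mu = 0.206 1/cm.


HU = ((mu_tissue - mu_water) / mu_water) * 1000
HU = ((0.1743 - 0.206) / 0.206) * 1000
HU = -153.9


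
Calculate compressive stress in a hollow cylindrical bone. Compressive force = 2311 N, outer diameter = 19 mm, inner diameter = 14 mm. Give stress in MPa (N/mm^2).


A = pi*(r_o^2 - r_i^2)
r_o = 9.5 mm, r_i = 7 mm
A = 129.591 mm^2
sigma = F/A = 2311 / 129.591
sigma = 17.83 MPa


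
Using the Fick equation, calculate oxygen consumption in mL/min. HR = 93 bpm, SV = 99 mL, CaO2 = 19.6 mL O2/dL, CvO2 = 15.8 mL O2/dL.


CO = HR*SV = 93*99/1000 = 9.207 L/min
a-v O2 diff = 19.6 - 15.8 = 3.8 mL/dL
VO2 = CO * (CaO2-CvO2) * 10 dL/L
VO2 = 9.207 * 3.8 * 10
VO2 = 349.9 mL/min


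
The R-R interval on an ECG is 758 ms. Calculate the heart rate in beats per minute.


HR = 60 / RR_interval(s)
RR = 758 ms = 0.758 s
HR = 60 / 0.758 = 79.16 bpm


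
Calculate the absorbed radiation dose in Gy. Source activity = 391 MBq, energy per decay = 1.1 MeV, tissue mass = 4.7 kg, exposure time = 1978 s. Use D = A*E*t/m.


A = 391 MBq = 3.9100e+08 Bq
E = 1.1 MeV = 1.7622e-13 J
D = A*E*t/m = 3.9100e+08*1.7622e-13*1978/4.7
D = 0.029 Gy


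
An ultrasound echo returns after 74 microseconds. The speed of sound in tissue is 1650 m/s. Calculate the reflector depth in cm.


depth = c * t / 2
t = 74 us = 7.4000e-05 s
depth = 1650 * 7.4000e-05 / 2
depth = 0.06105 m = 6.105 cm


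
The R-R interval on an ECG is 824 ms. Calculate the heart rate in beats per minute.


HR = 60 / RR_interval(s)
RR = 824 ms = 0.824 s
HR = 60 / 0.824 = 72.82 bpm


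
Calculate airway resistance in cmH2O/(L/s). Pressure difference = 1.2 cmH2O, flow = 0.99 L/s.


R = dP / flow
R = 1.2 / 0.99
R = 1.212 cmH2O/(L/s)


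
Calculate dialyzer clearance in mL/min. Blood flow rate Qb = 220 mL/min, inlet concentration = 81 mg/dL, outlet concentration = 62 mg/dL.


K = Qb * (Cb_in - Cb_out) / Cb_in
K = 220 * (81 - 62) / 81
K = 51.6 mL/min


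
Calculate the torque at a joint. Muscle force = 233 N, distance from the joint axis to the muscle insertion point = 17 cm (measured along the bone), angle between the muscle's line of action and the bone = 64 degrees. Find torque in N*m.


Torque = F * d * sin(theta)   (moment arm = d*sin(theta))
d = 17 cm = 0.17 m
Torque = 233 * 0.17 * sin(64)
Torque = 35.6 N*m


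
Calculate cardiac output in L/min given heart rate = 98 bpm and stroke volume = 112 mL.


CO = HR * SV
CO = 98 * 112 / 1000
CO = 10.98 L/min


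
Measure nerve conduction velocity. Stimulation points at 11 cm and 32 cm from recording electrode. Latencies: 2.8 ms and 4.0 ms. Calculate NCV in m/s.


Distance = (32 - 11) / 100 = 0.21 m
dt = (4.0 - 2.8) / 1000 = 0.0012 s
NCV = dist / dt = 175 m/s


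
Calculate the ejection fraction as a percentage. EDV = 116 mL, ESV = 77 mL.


SV = EDV - ESV = 116 - 77 = 39 mL
EF = SV/EDV * 100 = 39/116 * 100
EF = 33.62%


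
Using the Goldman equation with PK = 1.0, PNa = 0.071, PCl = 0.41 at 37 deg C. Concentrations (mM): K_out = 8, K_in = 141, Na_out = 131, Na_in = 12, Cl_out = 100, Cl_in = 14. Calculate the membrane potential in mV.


Vm = (RT/F)*ln((PK*Ko + PNa*Nao + PCl*Cli)/(PK*Ki + PNa*Nai + PCl*Clo))
Numer = 23.041, Denom = 182.852
Vm = -55.36 mV


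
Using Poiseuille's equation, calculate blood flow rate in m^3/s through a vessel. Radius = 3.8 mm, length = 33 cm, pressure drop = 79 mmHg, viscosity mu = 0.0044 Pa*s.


Q = pi*r^4*dP / (8*mu*L)
r = 0.0038 m, L = 0.33 m
dP = 79 mmHg = 10532.438 Pa
Q = 5.9396e-04 m^3/s


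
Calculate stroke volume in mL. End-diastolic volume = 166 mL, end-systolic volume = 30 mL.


SV = EDV - ESV
SV = 166 - 30
SV = 136 mL


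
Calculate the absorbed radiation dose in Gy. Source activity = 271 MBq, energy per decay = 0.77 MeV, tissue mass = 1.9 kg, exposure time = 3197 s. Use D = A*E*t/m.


A = 271 MBq = 2.7100e+08 Bq
E = 0.77 MeV = 1.23354e-13 J
D = A*E*t/m = 2.7100e+08*1.23354e-13*3197/1.9
D = 0.05625 Gy


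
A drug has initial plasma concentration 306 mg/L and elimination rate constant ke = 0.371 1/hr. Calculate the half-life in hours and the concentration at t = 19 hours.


t_half = ln(2) / ke = 0.693147 / 0.371 = 1.868 hr
C(t) = C0 * exp(-ke*t) = 306 * exp(-0.371*19)
C(19) = 0.2657 mg/L


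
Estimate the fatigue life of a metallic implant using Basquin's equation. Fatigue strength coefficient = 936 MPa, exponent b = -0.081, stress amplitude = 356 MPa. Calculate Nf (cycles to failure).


sigma_a = sigma_f' * (2Nf)^b
2Nf = (sigma_a/sigma_f')^(1/b)
2Nf = (356/936)^(1/-0.081)
2Nf = 152417.63
Nf = 7.621e+04


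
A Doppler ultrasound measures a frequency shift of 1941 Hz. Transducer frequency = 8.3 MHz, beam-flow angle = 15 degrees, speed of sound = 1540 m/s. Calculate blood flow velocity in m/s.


v = fd * c / (2 * f0 * cos(theta))
v = 1941 * 1540 / (2 * 8.3000e+06 * cos(15))
v = 0.1864 m/s


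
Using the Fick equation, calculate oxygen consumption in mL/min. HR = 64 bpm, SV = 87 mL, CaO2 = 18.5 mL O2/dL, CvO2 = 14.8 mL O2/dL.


CO = HR*SV = 64*87/1000 = 5.568 L/min
a-v O2 diff = 18.5 - 14.8 = 3.7 mL/dL
VO2 = CO * (CaO2-CvO2) * 10 dL/L
VO2 = 5.568 * 3.7 * 10
VO2 = 206 mL/min


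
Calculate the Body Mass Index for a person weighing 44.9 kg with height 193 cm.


BMI = weight / height^2
height = 193 cm = 1.93 m
BMI = 44.9 / 1.93^2
BMI = 12.05 kg/m^2


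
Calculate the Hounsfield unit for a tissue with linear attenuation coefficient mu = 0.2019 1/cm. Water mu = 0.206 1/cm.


HU = ((mu_tissue - mu_water) / mu_water) * 1000
HU = ((0.2019 - 0.206) / 0.206) * 1000
HU = -19.9


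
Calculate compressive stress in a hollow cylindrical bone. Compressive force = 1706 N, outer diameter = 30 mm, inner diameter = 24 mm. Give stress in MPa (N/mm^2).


A = pi*(r_o^2 - r_i^2)
r_o = 15 mm, r_i = 12 mm
A = 254.469 mm^2
sigma = F/A = 1706 / 254.469
sigma = 6.704 MPa


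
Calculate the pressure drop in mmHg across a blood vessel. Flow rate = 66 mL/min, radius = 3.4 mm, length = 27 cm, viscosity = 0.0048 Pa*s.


dP = 8*mu*L*Q / (pi*r^4)
Q = 66 mL/min = 1.1e-06 m^3/s
dP = 27.1658 Pa = 27.1658 / 133.322 mmHg = 0.2038 mmHg


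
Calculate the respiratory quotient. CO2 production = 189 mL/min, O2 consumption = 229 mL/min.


RQ = VCO2 / VO2
RQ = 189 / 229
RQ = 0.8253


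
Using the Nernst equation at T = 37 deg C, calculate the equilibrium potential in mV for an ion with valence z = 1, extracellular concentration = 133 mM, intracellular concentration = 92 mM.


E = (RT/(zF)) * ln(C_out/C_in)
T = 37 + 273.15 = 310.15 K
E = (8.314 * 310.15 / (1 * 96485)) * ln(133/92)
E = 9.85 mV


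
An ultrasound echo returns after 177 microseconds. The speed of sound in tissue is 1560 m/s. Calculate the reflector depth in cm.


depth = c * t / 2
t = 177 us = 1.7700e-04 s
depth = 1560 * 1.7700e-04 / 2
depth = 0.13806 m = 13.806 cm


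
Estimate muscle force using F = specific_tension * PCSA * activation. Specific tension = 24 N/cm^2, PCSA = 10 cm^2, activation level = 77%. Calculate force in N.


F = sigma * PCSA * activation
F = 24 * 10 * 0.77
F = 184.8 N


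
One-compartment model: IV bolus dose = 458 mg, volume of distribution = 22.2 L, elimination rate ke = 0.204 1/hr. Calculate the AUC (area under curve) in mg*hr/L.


C0 = Dose/Vd = 458/22.2 = 20.6306 mg/L
AUC = C0/ke = 20.6306/0.204
AUC = 101.1 mg*hr/L


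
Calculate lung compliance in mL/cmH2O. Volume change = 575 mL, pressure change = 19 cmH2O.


C = dV / dP
C = 575 / 19
C = 30.26 mL/cmH2O


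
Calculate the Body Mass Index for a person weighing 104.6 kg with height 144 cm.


BMI = weight / height^2
height = 144 cm = 1.44 m
BMI = 104.6 / 1.44^2
BMI = 50.44 kg/m^2


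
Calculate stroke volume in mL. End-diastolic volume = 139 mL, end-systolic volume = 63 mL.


SV = EDV - ESV
SV = 139 - 63
SV = 76 mL


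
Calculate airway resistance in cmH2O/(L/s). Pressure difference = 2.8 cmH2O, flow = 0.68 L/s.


R = dP / flow
R = 2.8 / 0.68
R = 4.118 cmH2O/(L/s)


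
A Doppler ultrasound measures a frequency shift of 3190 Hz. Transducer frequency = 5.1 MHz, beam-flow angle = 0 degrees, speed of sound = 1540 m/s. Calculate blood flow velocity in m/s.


v = fd * c / (2 * f0 * cos(theta))
v = 3190 * 1540 / (2 * 5.1000e+06 * cos(0))
v = 0.4816 m/s


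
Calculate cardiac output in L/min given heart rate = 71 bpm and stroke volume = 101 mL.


CO = HR * SV
CO = 71 * 101 / 1000
CO = 7.171 L/min


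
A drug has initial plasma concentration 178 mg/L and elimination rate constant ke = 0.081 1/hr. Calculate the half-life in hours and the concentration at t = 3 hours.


t_half = ln(2) / ke = 0.693147 / 0.081 = 8.557 hr
C(t) = C0 * exp(-ke*t) = 178 * exp(-0.081*3)
C(3) = 139.6 mg/L


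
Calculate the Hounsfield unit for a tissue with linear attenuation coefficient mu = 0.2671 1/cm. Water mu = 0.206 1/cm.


HU = ((mu_tissue - mu_water) / mu_water) * 1000
HU = ((0.2671 - 0.206) / 0.206) * 1000
HU = 296.6


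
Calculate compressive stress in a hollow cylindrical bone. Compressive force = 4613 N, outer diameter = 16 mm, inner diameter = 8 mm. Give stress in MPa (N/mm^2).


A = pi*(r_o^2 - r_i^2)
r_o = 8 mm, r_i = 4 mm
A = 150.796 mm^2
sigma = F/A = 4613 / 150.796
sigma = 30.59 MPa


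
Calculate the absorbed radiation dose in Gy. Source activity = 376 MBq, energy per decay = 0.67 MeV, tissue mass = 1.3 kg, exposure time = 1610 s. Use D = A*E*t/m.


A = 376 MBq = 3.7600e+08 Bq
E = 0.67 MeV = 1.07334e-13 J
D = A*E*t/m = 3.7600e+08*1.07334e-13*1610/1.3
D = 0.04998 Gy


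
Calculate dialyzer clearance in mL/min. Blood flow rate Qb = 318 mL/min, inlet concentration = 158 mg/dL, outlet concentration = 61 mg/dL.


K = Qb * (Cb_in - Cb_out) / Cb_in
K = 318 * (158 - 61) / 158
K = 195.2 mL/min


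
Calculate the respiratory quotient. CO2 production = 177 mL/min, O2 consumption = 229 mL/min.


RQ = VCO2 / VO2
RQ = 177 / 229
RQ = 0.7729


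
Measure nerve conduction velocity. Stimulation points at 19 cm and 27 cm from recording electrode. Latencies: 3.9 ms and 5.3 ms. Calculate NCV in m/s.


Distance = (27 - 19) / 100 = 0.08 m
dt = (5.3 - 3.9) / 1000 = 0.0014 s
NCV = dist / dt = 57.14 m/s


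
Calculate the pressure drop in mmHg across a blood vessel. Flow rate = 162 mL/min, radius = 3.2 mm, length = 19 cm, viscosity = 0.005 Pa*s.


dP = 8*mu*L*Q / (pi*r^4)
Q = 162 mL/min = 2.7e-06 m^3/s
dP = 62.2913 Pa = 62.2913 / 133.322 mmHg = 0.4672 mmHg


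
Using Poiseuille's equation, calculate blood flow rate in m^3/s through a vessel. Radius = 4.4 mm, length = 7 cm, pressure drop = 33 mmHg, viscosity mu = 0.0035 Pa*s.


Q = pi*r^4*dP / (8*mu*L)
r = 0.0044 m, L = 0.07 m
dP = 33 mmHg = 4399.626 Pa
Q = 0.002643 m^3/s


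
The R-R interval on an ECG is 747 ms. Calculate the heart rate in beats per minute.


HR = 60 / RR_interval(s)
RR = 747 ms = 0.747 s
HR = 60 / 0.747 = 80.32 bpm


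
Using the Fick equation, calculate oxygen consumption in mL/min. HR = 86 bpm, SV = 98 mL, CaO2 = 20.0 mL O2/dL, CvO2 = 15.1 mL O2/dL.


CO = HR*SV = 86*98/1000 = 8.428 L/min
a-v O2 diff = 20.0 - 15.1 = 4.9 mL/dL
VO2 = CO * (CaO2-CvO2) * 10 dL/L
VO2 = 8.428 * 4.9 * 10
VO2 = 413 mL/min


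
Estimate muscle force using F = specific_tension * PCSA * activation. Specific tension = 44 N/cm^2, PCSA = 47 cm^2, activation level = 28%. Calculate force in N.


F = sigma * PCSA * activation
F = 44 * 47 * 0.28
F = 579 N


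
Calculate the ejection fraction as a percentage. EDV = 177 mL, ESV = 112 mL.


SV = EDV - ESV = 177 - 112 = 65 mL
EF = SV/EDV * 100 = 65/177 * 100
EF = 36.72%


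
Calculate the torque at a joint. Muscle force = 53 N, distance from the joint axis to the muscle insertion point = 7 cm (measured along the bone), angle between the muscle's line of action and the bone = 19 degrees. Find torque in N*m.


Torque = F * d * sin(theta)   (moment arm = d*sin(theta))
d = 7 cm = 0.07 m
Torque = 53 * 0.07 * sin(19)
Torque = 1.208 N*m


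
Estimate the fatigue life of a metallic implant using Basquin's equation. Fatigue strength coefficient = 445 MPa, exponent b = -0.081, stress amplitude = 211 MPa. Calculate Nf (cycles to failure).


sigma_a = sigma_f' * (2Nf)^b
2Nf = (sigma_a/sigma_f')^(1/b)
2Nf = (211/445)^(1/-0.081)
2Nf = 10022.071
Nf = 5011


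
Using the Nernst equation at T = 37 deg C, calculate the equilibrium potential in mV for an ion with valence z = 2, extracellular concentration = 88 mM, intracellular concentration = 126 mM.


E = (RT/(zF)) * ln(C_out/C_in)
T = 37 + 273.15 = 310.15 K
E = (8.314 * 310.15 / (2 * 96485)) * ln(88/126)
E = -4.796 mV


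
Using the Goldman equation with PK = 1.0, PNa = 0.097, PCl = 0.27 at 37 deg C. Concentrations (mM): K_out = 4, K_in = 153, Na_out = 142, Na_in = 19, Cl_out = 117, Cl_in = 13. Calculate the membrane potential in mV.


Vm = (RT/F)*ln((PK*Ko + PNa*Nao + PCl*Cli)/(PK*Ki + PNa*Nai + PCl*Clo))
Numer = 21.284, Denom = 186.433
Vm = -58 mV


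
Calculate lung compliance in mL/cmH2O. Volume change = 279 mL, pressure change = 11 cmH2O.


C = dV / dP
C = 279 / 11
C = 25.36 mL/cmH2O


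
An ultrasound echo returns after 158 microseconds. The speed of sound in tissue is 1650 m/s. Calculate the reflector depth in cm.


depth = c * t / 2
t = 158 us = 1.5800e-04 s
depth = 1650 * 1.5800e-04 / 2
depth = 0.13035 m = 13.035 cm


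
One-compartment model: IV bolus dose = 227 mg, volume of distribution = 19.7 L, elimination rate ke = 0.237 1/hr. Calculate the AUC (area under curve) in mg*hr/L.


C0 = Dose/Vd = 227/19.7 = 11.5228 mg/L
AUC = C0/ke = 11.5228/0.237
AUC = 48.62 mg*hr/L


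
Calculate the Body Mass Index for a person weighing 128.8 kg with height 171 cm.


BMI = weight / height^2
height = 171 cm = 1.71 m
BMI = 128.8 / 1.71^2
BMI = 44.05 kg/m^2


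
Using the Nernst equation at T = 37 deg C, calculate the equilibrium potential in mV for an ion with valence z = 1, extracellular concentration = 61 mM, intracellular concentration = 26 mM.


E = (RT/(zF)) * ln(C_out/C_in)
T = 37 + 273.15 = 310.15 K
E = (8.314 * 310.15 / (1 * 96485)) * ln(61/26)
E = 22.79 mV


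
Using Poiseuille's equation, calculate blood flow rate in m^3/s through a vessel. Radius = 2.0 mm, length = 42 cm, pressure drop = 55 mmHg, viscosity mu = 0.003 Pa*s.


Q = pi*r^4*dP / (8*mu*L)
r = 0.002 m, L = 0.42 m
dP = 55 mmHg = 7332.71 Pa
Q = 3.6566e-05 m^3/s


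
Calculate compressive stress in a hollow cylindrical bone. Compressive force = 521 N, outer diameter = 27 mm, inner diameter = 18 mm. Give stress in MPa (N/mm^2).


A = pi*(r_o^2 - r_i^2)
r_o = 13.5 mm, r_i = 9 mm
A = 318.086 mm^2
sigma = F/A = 521 / 318.086
sigma = 1.638 MPa


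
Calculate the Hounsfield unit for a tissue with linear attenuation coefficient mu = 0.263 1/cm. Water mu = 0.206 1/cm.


HU = ((mu_tissue - mu_water) / mu_water) * 1000
HU = ((0.263 - 0.206) / 0.206) * 1000
HU = 276.7


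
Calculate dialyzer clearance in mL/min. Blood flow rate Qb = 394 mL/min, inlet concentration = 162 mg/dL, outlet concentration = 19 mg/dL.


K = Qb * (Cb_in - Cb_out) / Cb_in
K = 394 * (162 - 19) / 162
K = 347.8 mL/min


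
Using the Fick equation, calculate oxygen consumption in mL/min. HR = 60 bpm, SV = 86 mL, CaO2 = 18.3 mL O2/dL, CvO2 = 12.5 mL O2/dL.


CO = HR*SV = 60*86/1000 = 5.16 L/min
a-v O2 diff = 18.3 - 12.5 = 5.8 mL/dL
VO2 = CO * (CaO2-CvO2) * 10 dL/L
VO2 = 5.16 * 5.8 * 10
VO2 = 299.3 mL/min


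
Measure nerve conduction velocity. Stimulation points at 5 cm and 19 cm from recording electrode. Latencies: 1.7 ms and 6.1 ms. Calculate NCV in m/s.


Distance = (19 - 5) / 100 = 0.14 m
dt = (6.1 - 1.7) / 1000 = 0.0044 s
NCV = dist / dt = 31.82 m/s


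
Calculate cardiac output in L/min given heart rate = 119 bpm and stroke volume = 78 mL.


CO = HR * SV
CO = 119 * 78 / 1000
CO = 9.282 L/min


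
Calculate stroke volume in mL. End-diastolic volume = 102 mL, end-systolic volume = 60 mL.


SV = EDV - ESV
SV = 102 - 60
SV = 42 mL


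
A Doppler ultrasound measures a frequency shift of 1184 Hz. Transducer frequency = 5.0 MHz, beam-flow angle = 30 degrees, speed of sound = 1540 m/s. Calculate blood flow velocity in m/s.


v = fd * c / (2 * f0 * cos(theta))
v = 1184 * 1540 / (2 * 5.0000e+06 * cos(30))
v = 0.2105 m/s


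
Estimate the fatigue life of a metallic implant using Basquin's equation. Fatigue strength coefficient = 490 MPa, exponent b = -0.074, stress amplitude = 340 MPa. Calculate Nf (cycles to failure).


sigma_a = sigma_f' * (2Nf)^b
2Nf = (sigma_a/sigma_f')^(1/b)
2Nf = (340/490)^(1/-0.074)
2Nf = 139.58107
Nf = 69.79


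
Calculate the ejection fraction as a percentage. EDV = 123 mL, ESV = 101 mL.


SV = EDV - ESV = 123 - 101 = 22 mL
EF = SV/EDV * 100 = 22/123 * 100
EF = 17.89%


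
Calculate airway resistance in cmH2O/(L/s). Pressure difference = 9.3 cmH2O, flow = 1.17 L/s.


R = dP / flow
R = 9.3 / 1.17
R = 7.949 cmH2O/(L/s)


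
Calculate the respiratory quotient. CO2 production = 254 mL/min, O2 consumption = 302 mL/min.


RQ = VCO2 / VO2
RQ = 254 / 302
RQ = 0.8411


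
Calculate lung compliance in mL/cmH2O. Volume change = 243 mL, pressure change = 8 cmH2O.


C = dV / dP
C = 243 / 8
C = 30.38 mL/cmH2O


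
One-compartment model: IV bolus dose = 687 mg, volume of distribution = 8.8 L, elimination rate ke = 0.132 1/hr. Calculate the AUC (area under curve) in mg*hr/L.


C0 = Dose/Vd = 687/8.8 = 78.0682 mg/L
AUC = C0/ke = 78.0682/0.132
AUC = 591.4 mg*hr/L


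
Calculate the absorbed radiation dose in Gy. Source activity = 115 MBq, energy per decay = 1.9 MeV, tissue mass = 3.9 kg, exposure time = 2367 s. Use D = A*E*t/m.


A = 115 MBq = 1.1500e+08 Bq
E = 1.9 MeV = 3.0438e-13 J
D = A*E*t/m = 1.1500e+08*3.0438e-13*2367/3.9
D = 0.02124 Gy


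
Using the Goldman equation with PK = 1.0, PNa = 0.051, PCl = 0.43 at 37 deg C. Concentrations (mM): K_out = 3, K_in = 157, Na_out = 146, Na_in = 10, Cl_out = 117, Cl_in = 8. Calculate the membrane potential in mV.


Vm = (RT/F)*ln((PK*Ko + PNa*Nao + PCl*Cli)/(PK*Ki + PNa*Nai + PCl*Clo))
Numer = 13.886, Denom = 207.82
Vm = -72.31 mV


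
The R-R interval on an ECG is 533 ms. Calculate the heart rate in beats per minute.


HR = 60 / RR_interval(s)
RR = 533 ms = 0.533 s
HR = 60 / 0.533 = 112.6 bpm


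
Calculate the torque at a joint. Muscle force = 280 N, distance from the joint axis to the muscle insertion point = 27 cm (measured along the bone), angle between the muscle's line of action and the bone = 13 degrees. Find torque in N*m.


Torque = F * d * sin(theta)   (moment arm = d*sin(theta))
d = 27 cm = 0.27 m
Torque = 280 * 0.27 * sin(13)
Torque = 17.01 N*m


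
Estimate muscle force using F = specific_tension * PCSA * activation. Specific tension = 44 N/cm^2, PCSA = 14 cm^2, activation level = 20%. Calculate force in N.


F = sigma * PCSA * activation
F = 44 * 14 * 0.2
F = 123.2 N


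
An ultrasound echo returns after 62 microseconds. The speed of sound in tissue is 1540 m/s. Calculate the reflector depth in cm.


depth = c * t / 2
t = 62 us = 6.2000e-05 s
depth = 1540 * 6.2000e-05 / 2
depth = 0.04774 m = 4.774 cm


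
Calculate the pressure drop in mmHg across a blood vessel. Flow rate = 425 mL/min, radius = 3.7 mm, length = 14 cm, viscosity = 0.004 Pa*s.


dP = 8*mu*L*Q / (pi*r^4)
Q = 425 mL/min = 7.08333e-06 m^3/s
dP = 53.8963 Pa = 53.8963 / 133.322 mmHg = 0.4043 mmHg


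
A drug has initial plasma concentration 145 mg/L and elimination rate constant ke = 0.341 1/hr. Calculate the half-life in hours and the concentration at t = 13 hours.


t_half = ln(2) / ke = 0.693147 / 0.341 = 2.033 hr
C(t) = C0 * exp(-ke*t) = 145 * exp(-0.341*13)
C(13) = 1.722 mg/L


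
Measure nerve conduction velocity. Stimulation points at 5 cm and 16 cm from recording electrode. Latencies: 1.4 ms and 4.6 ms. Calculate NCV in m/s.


Distance = (16 - 5) / 100 = 0.11 m
dt = (4.6 - 1.4) / 1000 = 0.0032 s
NCV = dist / dt = 34.38 m/s


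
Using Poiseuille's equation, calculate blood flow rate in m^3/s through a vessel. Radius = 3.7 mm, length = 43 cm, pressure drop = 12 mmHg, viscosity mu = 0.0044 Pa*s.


Q = pi*r^4*dP / (8*mu*L)
r = 0.0037 m, L = 0.43 m
dP = 12 mmHg = 1599.864 Pa
Q = 6.2234e-05 m^3/s


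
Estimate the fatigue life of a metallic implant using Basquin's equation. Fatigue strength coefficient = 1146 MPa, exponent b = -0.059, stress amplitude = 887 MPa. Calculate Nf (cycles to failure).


sigma_a = sigma_f' * (2Nf)^b
2Nf = (sigma_a/sigma_f')^(1/b)
2Nf = (887/1146)^(1/-0.059)
2Nf = 76.874026
Nf = 38.44


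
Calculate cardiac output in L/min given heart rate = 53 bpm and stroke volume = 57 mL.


CO = HR * SV
CO = 53 * 57 / 1000
CO = 3.021 L/min


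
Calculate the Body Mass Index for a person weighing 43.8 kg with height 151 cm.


BMI = weight / height^2
height = 151 cm = 1.51 m
BMI = 43.8 / 1.51^2
BMI = 19.21 kg/m^2


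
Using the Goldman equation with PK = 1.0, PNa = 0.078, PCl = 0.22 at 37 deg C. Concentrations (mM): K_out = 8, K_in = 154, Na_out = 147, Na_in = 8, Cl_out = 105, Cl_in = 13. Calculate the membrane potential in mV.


Vm = (RT/F)*ln((PK*Ko + PNa*Nao + PCl*Cli)/(PK*Ki + PNa*Nai + PCl*Clo))
Numer = 22.326, Denom = 177.724
Vm = -55.44 mV


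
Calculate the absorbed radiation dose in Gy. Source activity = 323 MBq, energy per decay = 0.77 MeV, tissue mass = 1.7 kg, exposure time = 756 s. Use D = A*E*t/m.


A = 323 MBq = 3.2300e+08 Bq
E = 0.77 MeV = 1.23354e-13 J
D = A*E*t/m = 3.2300e+08*1.23354e-13*756/1.7
D = 0.01772 Gy


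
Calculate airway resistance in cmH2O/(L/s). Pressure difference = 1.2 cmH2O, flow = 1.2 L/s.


R = dP / flow
R = 1.2 / 1.2
R = 1 cmH2O/(L/s)


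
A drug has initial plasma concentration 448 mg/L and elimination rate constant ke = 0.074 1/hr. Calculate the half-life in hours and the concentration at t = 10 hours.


t_half = ln(2) / ke = 0.693147 / 0.074 = 9.367 hr
C(t) = C0 * exp(-ke*t) = 448 * exp(-0.074*10)
C(10) = 213.7 mg/L


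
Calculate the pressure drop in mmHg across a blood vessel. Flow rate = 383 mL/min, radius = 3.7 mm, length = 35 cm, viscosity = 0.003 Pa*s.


dP = 8*mu*L*Q / (pi*r^4)
Q = 383 mL/min = 6.38333e-06 m^3/s
dP = 91.0688 Pa = 91.0688 / 133.322 mmHg = 0.6831 mmHg


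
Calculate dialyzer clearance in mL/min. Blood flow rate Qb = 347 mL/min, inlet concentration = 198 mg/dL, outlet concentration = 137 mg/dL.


K = Qb * (Cb_in - Cb_out) / Cb_in
K = 347 * (198 - 137) / 198
K = 106.9 mL/min


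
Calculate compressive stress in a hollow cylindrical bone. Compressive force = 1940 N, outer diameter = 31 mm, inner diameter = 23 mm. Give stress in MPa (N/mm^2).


A = pi*(r_o^2 - r_i^2)
r_o = 15.5 mm, r_i = 11.5 mm
A = 339.292 mm^2
sigma = F/A = 1940 / 339.292
sigma = 5.718 MPa


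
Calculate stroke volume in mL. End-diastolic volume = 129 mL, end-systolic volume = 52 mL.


SV = EDV - ESV
SV = 129 - 52
SV = 77 mL


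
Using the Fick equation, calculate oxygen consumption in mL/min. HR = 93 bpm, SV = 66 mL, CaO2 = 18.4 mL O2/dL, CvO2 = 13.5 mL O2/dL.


CO = HR*SV = 93*66/1000 = 6.138 L/min
a-v O2 diff = 18.4 - 13.5 = 4.9 mL/dL
VO2 = CO * (CaO2-CvO2) * 10 dL/L
VO2 = 6.138 * 4.9 * 10
VO2 = 300.8 mL/min


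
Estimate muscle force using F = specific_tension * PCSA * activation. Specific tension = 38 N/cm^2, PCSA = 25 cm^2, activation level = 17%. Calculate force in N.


F = sigma * PCSA * activation
F = 38 * 25 * 0.17
F = 161.5 N


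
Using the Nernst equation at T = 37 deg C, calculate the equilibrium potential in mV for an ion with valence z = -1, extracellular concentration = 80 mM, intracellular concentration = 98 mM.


E = (RT/(zF)) * ln(C_out/C_in)
T = 37 + 273.15 = 310.15 K
E = (8.314 * 310.15 / (-1 * 96485)) * ln(80/98)
E = 5.424 mV


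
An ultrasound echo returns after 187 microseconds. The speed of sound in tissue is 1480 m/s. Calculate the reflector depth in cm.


depth = c * t / 2
t = 187 us = 1.8700e-04 s
depth = 1480 * 1.8700e-04 / 2
depth = 0.13838 m = 13.838 cm


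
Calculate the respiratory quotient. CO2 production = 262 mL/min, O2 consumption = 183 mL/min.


RQ = VCO2 / VO2
RQ = 262 / 183
RQ = 1.432


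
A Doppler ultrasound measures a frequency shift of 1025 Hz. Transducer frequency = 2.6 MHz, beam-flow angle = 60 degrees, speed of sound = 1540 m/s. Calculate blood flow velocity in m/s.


v = fd * c / (2 * f0 * cos(theta))
v = 1025 * 1540 / (2 * 2.6000e+06 * cos(60))
v = 0.6071 m/s


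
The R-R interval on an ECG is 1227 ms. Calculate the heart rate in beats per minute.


HR = 60 / RR_interval(s)
RR = 1227 ms = 1.227 s
HR = 60 / 1.227 = 48.9 bpm


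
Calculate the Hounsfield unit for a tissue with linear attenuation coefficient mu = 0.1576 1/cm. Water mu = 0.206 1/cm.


HU = ((mu_tissue - mu_water) / mu_water) * 1000
HU = ((0.1576 - 0.206) / 0.206) * 1000
HU = -235


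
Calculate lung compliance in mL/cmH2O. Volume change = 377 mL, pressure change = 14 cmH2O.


C = dV / dP
C = 377 / 14
C = 26.93 mL/cmH2O


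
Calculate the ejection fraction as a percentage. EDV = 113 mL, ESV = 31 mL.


SV = EDV - ESV = 113 - 31 = 82 mL
EF = SV/EDV * 100 = 82/113 * 100
EF = 72.57%


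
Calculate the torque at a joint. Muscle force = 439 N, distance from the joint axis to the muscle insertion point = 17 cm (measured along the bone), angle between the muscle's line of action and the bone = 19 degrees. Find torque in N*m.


Torque = F * d * sin(theta)   (moment arm = d*sin(theta))
d = 17 cm = 0.17 m
Torque = 439 * 0.17 * sin(19)
Torque = 24.3 N*m


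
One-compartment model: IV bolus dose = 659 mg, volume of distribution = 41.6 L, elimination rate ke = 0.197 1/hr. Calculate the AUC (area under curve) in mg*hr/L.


C0 = Dose/Vd = 659/41.6 = 15.8413 mg/L
AUC = C0/ke = 15.8413/0.197
AUC = 80.41 mg*hr/L


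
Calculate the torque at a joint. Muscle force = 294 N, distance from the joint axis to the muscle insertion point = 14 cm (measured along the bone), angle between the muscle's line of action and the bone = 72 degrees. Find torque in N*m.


Torque = F * d * sin(theta)   (moment arm = d*sin(theta))
d = 14 cm = 0.14 m
Torque = 294 * 0.14 * sin(72)
Torque = 39.15 N*m


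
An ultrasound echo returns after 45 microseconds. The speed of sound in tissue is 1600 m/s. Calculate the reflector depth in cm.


depth = c * t / 2
t = 45 us = 4.5000e-05 s
depth = 1600 * 4.5000e-05 / 2
depth = 0.036 m = 3.6 cm


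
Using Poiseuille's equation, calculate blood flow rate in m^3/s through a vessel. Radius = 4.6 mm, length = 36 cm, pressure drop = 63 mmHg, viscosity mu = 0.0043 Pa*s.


Q = pi*r^4*dP / (8*mu*L)
r = 0.0046 m, L = 0.36 m
dP = 63 mmHg = 8399.286 Pa
Q = 9.5403e-04 m^3/s


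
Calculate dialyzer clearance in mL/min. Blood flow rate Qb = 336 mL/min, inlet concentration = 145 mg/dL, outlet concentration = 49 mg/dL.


K = Qb * (Cb_in - Cb_out) / Cb_in
K = 336 * (145 - 49) / 145
K = 222.5 mL/min


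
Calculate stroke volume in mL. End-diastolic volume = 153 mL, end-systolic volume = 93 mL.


SV = EDV - ESV
SV = 153 - 93
SV = 60 mL


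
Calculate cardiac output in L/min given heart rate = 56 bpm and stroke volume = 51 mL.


CO = HR * SV
CO = 56 * 51 / 1000
CO = 2.856 L/min


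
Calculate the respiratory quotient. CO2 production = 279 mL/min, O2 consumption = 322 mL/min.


RQ = VCO2 / VO2
RQ = 279 / 322
RQ = 0.8665


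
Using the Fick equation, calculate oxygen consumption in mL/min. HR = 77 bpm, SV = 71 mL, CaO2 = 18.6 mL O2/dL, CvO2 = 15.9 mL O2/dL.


CO = HR*SV = 77*71/1000 = 5.467 L/min
a-v O2 diff = 18.6 - 15.9 = 2.7 mL/dL
VO2 = CO * (CaO2-CvO2) * 10 dL/L
VO2 = 5.467 * 2.7 * 10
VO2 = 147.6 mL/min


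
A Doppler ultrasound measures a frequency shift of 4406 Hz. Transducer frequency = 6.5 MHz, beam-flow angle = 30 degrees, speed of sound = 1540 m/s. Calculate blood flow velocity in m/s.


v = fd * c / (2 * f0 * cos(theta))
v = 4406 * 1540 / (2 * 6.5000e+06 * cos(30))
v = 0.6027 m/s


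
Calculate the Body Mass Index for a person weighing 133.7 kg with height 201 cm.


BMI = weight / height^2
height = 201 cm = 2.01 m
BMI = 133.7 / 2.01^2
BMI = 33.09 kg/m^2


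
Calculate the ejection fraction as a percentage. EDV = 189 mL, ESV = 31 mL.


SV = EDV - ESV = 189 - 31 = 158 mL
EF = SV/EDV * 100 = 158/189 * 100
EF = 83.6%


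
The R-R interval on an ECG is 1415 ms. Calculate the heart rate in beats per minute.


HR = 60 / RR_interval(s)
RR = 1415 ms = 1.415 s
HR = 60 / 1.415 = 42.4 bpm


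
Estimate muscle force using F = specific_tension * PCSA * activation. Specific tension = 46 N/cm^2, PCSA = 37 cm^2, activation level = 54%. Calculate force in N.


F = sigma * PCSA * activation
F = 46 * 37 * 0.54
F = 919.1 N


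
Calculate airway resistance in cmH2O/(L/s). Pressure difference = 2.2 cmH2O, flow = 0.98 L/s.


R = dP / flow
R = 2.2 / 0.98
R = 2.245 cmH2O/(L/s)


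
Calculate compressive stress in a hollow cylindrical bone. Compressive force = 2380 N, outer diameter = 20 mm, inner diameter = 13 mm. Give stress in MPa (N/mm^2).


A = pi*(r_o^2 - r_i^2)
r_o = 10 mm, r_i = 6.5 mm
A = 181.427 mm^2
sigma = F/A = 2380 / 181.427
sigma = 13.12 MPa


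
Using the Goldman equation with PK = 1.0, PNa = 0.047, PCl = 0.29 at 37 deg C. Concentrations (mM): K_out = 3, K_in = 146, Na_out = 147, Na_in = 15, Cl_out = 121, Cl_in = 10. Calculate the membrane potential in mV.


Vm = (RT/F)*ln((PK*Ko + PNa*Nao + PCl*Cli)/(PK*Ki + PNa*Nai + PCl*Clo))
Numer = 12.809, Denom = 181.795
Vm = -70.89 mV


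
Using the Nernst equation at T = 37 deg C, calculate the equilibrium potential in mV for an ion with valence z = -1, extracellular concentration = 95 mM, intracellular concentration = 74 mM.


E = (RT/(zF)) * ln(C_out/C_in)
T = 37 + 273.15 = 310.15 K
E = (8.314 * 310.15 / (-1 * 96485)) * ln(95/74)
E = -6.676 mV


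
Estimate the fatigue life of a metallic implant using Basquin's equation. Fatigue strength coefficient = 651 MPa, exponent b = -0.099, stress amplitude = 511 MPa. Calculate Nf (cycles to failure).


sigma_a = sigma_f' * (2Nf)^b
2Nf = (sigma_a/sigma_f')^(1/b)
2Nf = (511/651)^(1/-0.099)
2Nf = 11.54046
Nf = 5.77


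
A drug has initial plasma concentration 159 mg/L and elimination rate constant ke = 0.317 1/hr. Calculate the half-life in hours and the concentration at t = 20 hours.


t_half = ln(2) / ke = 0.693147 / 0.317 = 2.187 hr
C(t) = C0 * exp(-ke*t) = 159 * exp(-0.317*20)
C(20) = 0.2805 mg/L


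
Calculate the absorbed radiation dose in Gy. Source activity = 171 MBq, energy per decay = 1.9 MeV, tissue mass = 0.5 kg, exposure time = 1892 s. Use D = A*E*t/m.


A = 171 MBq = 1.7100e+08 Bq
E = 1.9 MeV = 3.0438e-13 J
D = A*E*t/m = 1.7100e+08*3.0438e-13*1892/0.5
D = 0.197 Gy


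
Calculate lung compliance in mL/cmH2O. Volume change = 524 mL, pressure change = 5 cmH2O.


C = dV / dP
C = 524 / 5
C = 104.8 mL/cmH2O


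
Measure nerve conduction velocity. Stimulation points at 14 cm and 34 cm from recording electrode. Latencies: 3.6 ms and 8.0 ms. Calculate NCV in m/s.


Distance = (34 - 14) / 100 = 0.2 m
dt = (8.0 - 3.6) / 1000 = 0.0044 s
NCV = dist / dt = 45.45 m/s


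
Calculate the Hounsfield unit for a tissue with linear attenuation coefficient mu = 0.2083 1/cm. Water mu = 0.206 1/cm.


HU = ((mu_tissue - mu_water) / mu_water) * 1000
HU = ((0.2083 - 0.206) / 0.206) * 1000
HU = 11.17


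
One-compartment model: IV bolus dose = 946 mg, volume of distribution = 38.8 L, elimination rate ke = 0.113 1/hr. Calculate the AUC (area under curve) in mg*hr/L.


C0 = Dose/Vd = 946/38.8 = 24.3814 mg/L
AUC = C0/ke = 24.3814/0.113
AUC = 215.8 mg*hr/L


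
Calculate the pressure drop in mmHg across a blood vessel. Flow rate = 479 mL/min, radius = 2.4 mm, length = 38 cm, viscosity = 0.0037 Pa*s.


dP = 8*mu*L*Q / (pi*r^4)
Q = 479 mL/min = 7.98333e-06 m^3/s
dP = 861.518 Pa = 861.518 / 133.322 mmHg = 6.462 mmHg


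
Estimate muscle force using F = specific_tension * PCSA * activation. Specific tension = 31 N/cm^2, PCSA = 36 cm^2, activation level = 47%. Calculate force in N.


F = sigma * PCSA * activation
F = 31 * 36 * 0.47
F = 524.5 N


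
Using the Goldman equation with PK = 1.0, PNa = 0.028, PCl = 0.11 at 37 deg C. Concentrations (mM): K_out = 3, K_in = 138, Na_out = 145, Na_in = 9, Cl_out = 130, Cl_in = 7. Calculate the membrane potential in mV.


Vm = (RT/F)*ln((PK*Ko + PNa*Nao + PCl*Cli)/(PK*Ki + PNa*Nai + PCl*Clo))
Numer = 7.83, Denom = 152.552
Vm = -79.36 mV


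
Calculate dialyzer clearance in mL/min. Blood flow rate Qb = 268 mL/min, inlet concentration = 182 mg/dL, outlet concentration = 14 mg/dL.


K = Qb * (Cb_in - Cb_out) / Cb_in
K = 268 * (182 - 14) / 182
K = 247.4 mL/min


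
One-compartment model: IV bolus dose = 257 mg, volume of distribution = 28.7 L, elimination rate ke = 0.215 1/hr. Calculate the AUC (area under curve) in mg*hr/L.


C0 = Dose/Vd = 257/28.7 = 8.9547 mg/L
AUC = C0/ke = 8.9547/0.215
AUC = 41.65 mg*hr/L


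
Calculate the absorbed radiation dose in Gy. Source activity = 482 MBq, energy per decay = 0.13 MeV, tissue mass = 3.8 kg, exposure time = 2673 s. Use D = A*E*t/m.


A = 482 MBq = 4.8200e+08 Bq
E = 0.13 MeV = 2.0826e-14 J
D = A*E*t/m = 4.8200e+08*2.0826e-14*2673/3.8
D = 0.007061 Gy


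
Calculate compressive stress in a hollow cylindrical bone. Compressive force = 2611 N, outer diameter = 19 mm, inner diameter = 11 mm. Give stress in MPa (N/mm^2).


A = pi*(r_o^2 - r_i^2)
r_o = 9.5 mm, r_i = 5.5 mm
A = 188.496 mm^2
sigma = F/A = 2611 / 188.496
sigma = 13.85 MPa


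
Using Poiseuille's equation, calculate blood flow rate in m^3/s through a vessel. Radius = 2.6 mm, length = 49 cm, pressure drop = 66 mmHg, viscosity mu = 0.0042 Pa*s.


Q = pi*r^4*dP / (8*mu*L)
r = 0.0026 m, L = 0.49 m
dP = 66 mmHg = 8799.252 Pa
Q = 7.6728e-05 m^3/s


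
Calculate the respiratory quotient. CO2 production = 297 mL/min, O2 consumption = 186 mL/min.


RQ = VCO2 / VO2
RQ = 297 / 186
RQ = 1.597


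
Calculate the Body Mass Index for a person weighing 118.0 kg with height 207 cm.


BMI = weight / height^2
height = 207 cm = 2.07 m
BMI = 118.0 / 2.07^2
BMI = 27.54 kg/m^2


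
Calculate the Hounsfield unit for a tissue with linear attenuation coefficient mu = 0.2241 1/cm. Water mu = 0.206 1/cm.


HU = ((mu_tissue - mu_water) / mu_water) * 1000
HU = ((0.2241 - 0.206) / 0.206) * 1000
HU = 87.86


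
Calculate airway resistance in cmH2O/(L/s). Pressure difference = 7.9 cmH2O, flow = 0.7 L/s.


R = dP / flow
R = 7.9 / 0.7
R = 11.29 cmH2O/(L/s)


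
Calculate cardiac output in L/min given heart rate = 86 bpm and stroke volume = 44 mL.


CO = HR * SV
CO = 86 * 44 / 1000
CO = 3.784 L/min


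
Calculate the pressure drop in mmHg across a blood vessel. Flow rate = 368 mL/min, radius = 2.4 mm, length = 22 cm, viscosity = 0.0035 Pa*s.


dP = 8*mu*L*Q / (pi*r^4)
Q = 368 mL/min = 6.13333e-06 m^3/s
dP = 362.478 Pa = 362.478 / 133.322 mmHg = 2.719 mmHg


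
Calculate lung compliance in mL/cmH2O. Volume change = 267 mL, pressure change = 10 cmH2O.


C = dV / dP
C = 267 / 10
C = 26.7 mL/cmH2O


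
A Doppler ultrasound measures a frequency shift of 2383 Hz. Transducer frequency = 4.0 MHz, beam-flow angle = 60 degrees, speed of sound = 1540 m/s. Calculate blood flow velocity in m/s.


v = fd * c / (2 * f0 * cos(theta))
v = 2383 * 1540 / (2 * 4.0000e+06 * cos(60))
v = 0.9175 m/s


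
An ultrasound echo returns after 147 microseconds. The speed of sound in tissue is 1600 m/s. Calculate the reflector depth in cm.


depth = c * t / 2
t = 147 us = 1.4700e-04 s
depth = 1600 * 1.4700e-04 / 2
depth = 0.1176 m = 11.76 cm


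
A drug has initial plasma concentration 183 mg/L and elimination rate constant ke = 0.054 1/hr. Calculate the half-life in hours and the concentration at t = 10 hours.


t_half = ln(2) / ke = 0.693147 / 0.054 = 12.84 hr
C(t) = C0 * exp(-ke*t) = 183 * exp(-0.054*10)
C(10) = 106.6 mg/L


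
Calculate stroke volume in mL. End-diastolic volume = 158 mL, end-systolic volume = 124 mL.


SV = EDV - ESV
SV = 158 - 124
SV = 34 mL


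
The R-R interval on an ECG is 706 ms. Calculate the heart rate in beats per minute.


HR = 60 / RR_interval(s)
RR = 706 ms = 0.706 s
HR = 60 / 0.706 = 84.99 bpm
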